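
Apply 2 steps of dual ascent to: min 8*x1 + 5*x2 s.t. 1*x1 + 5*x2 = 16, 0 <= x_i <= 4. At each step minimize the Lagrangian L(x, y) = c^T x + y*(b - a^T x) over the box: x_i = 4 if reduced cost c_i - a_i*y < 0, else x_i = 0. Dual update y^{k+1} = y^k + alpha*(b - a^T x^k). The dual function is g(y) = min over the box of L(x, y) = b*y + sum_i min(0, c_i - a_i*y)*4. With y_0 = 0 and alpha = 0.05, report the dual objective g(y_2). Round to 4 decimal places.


Dual ascent for LP: min 8*x1 + 5*x2, 1*x1 + 5*x2 = 16, 0 <= x_i <= 4
Step 1: y^k = 0.0, reduced costs: (8.0, 5.0)
  x^k = (0.0, 0.0), subgradient = b - a^T x = 16.0
  y^{k+1} = 0.0 + 0.05*16.0 = 0.8
Step 2: y^k = 0.8, reduced costs: (7.2, 1.0)
  x^k = (0.0, 0.0), subgradient = b - a^T x = 16.0
  y^{k+1} = 0.8 + 0.05*16.0 = 1.6
Dual objective at y_2 = 1.6: reduced costs (6.4, -3.0), box minimizer x = (0.0, 4.0)
g(y_2) = b*y + (c1 - a1*y)*x1 + (c2 - a2*y)*x2 = 16*1.6 + 6.4*0.0 + (-3.0)*4.0 = 25.6 + 0.0 - 12.0 = 13.6


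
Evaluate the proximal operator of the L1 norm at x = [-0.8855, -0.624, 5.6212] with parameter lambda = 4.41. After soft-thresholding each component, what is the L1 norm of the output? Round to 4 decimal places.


Soft-thresholding with lambda = 4.41:
prox(-0.8855) = sign(-0.8855)*max(|-0.8855| - 4.41, 0) = 0.0
prox(-0.624) = sign(-0.624)*max(|-0.624| - 4.41, 0) = 0.0
prox(5.6212) = sign(5.6212)*max(|5.6212| - 4.41, 0) = 1.2112
prox(x) = [0.0, 0.0, 1.2112]
||prox(x)||_1 = 0.0 + 0.0 + 1.2112 = 1.2112


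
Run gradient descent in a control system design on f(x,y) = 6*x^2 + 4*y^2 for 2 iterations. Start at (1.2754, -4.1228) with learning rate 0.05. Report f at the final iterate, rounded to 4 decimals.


Gradient descent on f(x,y) = 6*x^2 + 4*y^2.
Starting point: (1.2754, -4.1228), alpha = 0.05
Step 1: grad_x = 2*6*1.2754 = 15.3048, grad_y = 2*4*-4.1228 = -32.9824
  x_1 = 1.2754 - 0.05*15.3048 = 0.5102
  y_1 = -4.1228 - 0.05*-32.9824 = -2.4737
Step 2: grad_x = 2*6*0.5102 = 6.1219, grad_y = 2*4*-2.4737 = -19.7894
  x_2 = 0.5102 - 0.05*6.1219 = 0.2041
  y_2 = -2.4737 - 0.05*-19.7894 = -1.4842
f(0.2041, -1.4842) = 6*0.2041^2 + 4*(-1.4842)^2 = 9.0613


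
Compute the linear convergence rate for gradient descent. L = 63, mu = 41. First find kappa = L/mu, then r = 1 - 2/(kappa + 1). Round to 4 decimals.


Step 1: Compute the condition number.
kappa = L/mu = 63/41 = 1.5366
Step 2: Compute the convergence rate.
r = 1 - 2/(kappa + 1) = 1 - 2*mu/(L + mu) = (L - mu)/(L + mu) = 22/104 = 0.2115


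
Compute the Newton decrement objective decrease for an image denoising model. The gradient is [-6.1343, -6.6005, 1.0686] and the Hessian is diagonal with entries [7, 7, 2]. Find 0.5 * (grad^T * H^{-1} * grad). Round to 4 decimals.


Step 1: H is diagonal, so H^(-1) * g = [-0.8763, -0.9429, 0.5343].
Step 2: g^T H^(-1) g = sum_i g_i^2 / H_ii
  = (-6.1343)^2/7 + (-6.6005)^2/7 + (1.0686)^2/2
  = 5.3757 + 6.2238 + 0.571 = 12.1704
Step 3: Objective decrease = 0.5 * g^T H^(-1) g = 6.0852


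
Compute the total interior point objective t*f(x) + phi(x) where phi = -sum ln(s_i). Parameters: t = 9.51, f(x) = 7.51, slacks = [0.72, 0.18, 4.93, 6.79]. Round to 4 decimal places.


Step 1: Compute log-barrier.
ln values: [-0.3285, -1.7148, 1.5953, 1.9155]
phi = -(-0.3285 - 1.7148 + 1.5953 + 1.9155) = -1.4675
Step 2: Compute augmented objective.
t*f(x) = 9.51*7.51 = 71.4201
Total = 71.4201 - 1.4675 = 69.9526


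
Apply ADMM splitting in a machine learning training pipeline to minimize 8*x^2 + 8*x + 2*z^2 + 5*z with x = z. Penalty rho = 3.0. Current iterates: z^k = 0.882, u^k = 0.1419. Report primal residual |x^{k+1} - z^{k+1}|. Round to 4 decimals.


ADMM iteration with rho = 3.0, z^k = 0.882, u^k = 0.1419
Step 1: x-update.
Minimize 8*x^2 + 8*x + (3.0/2)*(x - 0.882 + 0.1419)^2
FOC: (2*8 + 3.0)*x = -8 + 3.0*(0.882 - 0.1419)
x^{k+1} = -0.3042
Step 2: z-update.
Minimize 2*z^2 + 5*z + (3.0/2)*(-0.3042 - z + 0.1419)^2
FOC: (2*2 + 3.0)*z = -5 + 3.0*(-0.3042 + 0.1419)
z^{k+1} = -0.7838
Step 3: u-update.
u^{k+1} = 0.1419 - 0.3042 + 0.7838 = 0.6215
Step 4: Primal residual = |-0.3042 + 0.7838| = 0.4796


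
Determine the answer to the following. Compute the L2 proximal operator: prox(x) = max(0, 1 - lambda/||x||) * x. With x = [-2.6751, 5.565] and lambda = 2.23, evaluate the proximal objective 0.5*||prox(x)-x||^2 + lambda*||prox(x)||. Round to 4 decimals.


Step 1: Compute ||x||.
||x|| = 6.1746
Step 2: Compute scaling factor.
scale = max(0, 1 - 2.23/6.1746) = 0.6388
Step 3: prox(x) = [-1.709, 3.5552]
||prox(x)|| = 3.9446
Step 4: Proximal objective.
0.5*||prox-x||^2 = 2.4865
lambda*||prox|| = 8.7965
Total = 11.2829


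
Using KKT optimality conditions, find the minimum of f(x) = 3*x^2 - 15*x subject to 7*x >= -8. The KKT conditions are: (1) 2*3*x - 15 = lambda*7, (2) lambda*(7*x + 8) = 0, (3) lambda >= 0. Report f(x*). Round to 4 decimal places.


Step 1: Try lambda = 0 (constraint inactive).
Stationarity: 2*3*x - 15 = 0
x* = 15/(2*3) = 2.5
Check constraint: 7*2.5 = 17.5 >= -8 -- satisfied.
Step 2: Compute optimal value.
f(x*) = 3*2.5^2 - 15*2.5 = -18.75


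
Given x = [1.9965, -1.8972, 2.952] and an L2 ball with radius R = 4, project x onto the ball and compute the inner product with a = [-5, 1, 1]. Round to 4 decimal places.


Step 1: Compute ||x|| (intermediates to 6 decimals).
||x|| = sqrt(1.9965^2 + (-1.8972)^2 + 2.952^2) = 4.037287
Step 2: Project.
Since ||x|| > R, scale = R/||x|| = 4/4.037287 = 0.990764, proj(x) = scale * x
proj(x) = [1.97806, -1.879677, 2.924735]
Step 3: Dot product.
a^T * proj(x) = -5*1.97806 + 1*(-1.879677) + 1*2.924735 = -8.8452


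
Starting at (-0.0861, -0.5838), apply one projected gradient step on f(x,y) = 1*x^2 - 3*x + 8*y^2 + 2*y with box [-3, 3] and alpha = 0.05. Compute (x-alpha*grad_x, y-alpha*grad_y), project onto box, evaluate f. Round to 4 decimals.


Step 1: Compute gradient at (-0.0861, -0.5838).
grad_x = 2*1*-0.0861 - 3 = -3.1722
grad_y = 2*8*-0.5838 + 2 = -7.3408
Step 2: Gradient step.
x_raw = -0.0861 - 0.05*-3.1722 = 0.0725
y_raw = -0.5838 - 0.05*-7.3408 = -0.2168
Step 3: Project onto [-3, 3].
x_proj = clip(0.0725) = 0.0725
y_proj = clip(-0.2168) = -0.2168
Step 4: Evaluate f.
f(0.0725, -0.2168) = -0.2699


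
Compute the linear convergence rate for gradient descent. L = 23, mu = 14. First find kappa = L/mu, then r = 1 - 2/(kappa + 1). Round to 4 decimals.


Step 1: Compute the condition number.
kappa = L/mu = 23/14 = 1.6429
Step 2: Compute the convergence rate.
r = 1 - 2/(kappa + 1) = 1 - 2*mu/(L + mu) = (L - mu)/(L + mu) = 9/37 = 0.2432


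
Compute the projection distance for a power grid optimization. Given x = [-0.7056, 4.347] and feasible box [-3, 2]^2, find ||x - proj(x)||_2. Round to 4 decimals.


Project each component onto [-3, 2].
clip(-0.7056) = -0.7056, clip(4.347) = 2.0
Projection = [-0.7056, 2.0]
Squared diffs: [0.0, 5.5084]
Distance = sqrt(5.5084) = 2.347


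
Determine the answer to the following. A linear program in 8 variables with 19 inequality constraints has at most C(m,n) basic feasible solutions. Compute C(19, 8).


Each vertex corresponds to some choice of n active constraints out of m, so the number of vertices is at most C(m, n) = m! / (n!(m-n)!).
m = 19, n = 8
Numerator: 19 * 18 * 17 * 16 * 15 * 14 * 13 * 12
Denominator: 8! = 40320
C(19, 8) = 75582


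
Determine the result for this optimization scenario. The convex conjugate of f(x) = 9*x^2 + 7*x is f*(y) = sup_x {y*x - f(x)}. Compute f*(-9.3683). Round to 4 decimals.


f*(y) = sup_x {y*x - a*x^2 - b*x} = sup_x {(y-b)*x - a*x^2}
FOC: (y - b) - 2a*x = 0 => x* = (y - b)/(2a)
x* = (-9.3683 - 7)/(2*9) = -0.9094
f*(-9.3683) = (y-b)^2/(4a) = (-9.3683 - 7)^2/(4*9)
= 267.9212/36 = 7.4423


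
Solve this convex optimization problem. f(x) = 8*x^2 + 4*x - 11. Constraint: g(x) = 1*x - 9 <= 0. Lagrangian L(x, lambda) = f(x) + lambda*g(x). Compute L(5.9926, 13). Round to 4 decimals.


Step 1: Evaluate f(x).
f(5.9926) = 8*5.9926^2 + 4*5.9926 - 11 = 300.2604
Step 2: Evaluate g(x).
g(5.9926) = 1*5.9926 - 9 = -3.0074
Step 3: Compute Lagrangian.
L = 300.2604 + 13*-3.0074 = 261.1642


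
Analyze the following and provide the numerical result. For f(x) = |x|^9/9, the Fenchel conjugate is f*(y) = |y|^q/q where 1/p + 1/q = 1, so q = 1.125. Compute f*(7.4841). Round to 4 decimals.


The conjugate exponent q satisfies 1/p + 1/q = 1.
p = 9, so q = 9/(9 - 1) = 1.125
|y|^q = 7.4841^1.125 = 9.6251
f*(7.4841) = 9.6251 / 1.125 = 8.5557


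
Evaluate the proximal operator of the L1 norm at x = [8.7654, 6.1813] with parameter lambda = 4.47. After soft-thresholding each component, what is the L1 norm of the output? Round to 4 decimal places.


Soft-thresholding with lambda = 4.47:
prox(8.7654) = sign(8.7654)*max(|8.7654| - 4.47, 0) = 4.2954
prox(6.1813) = sign(6.1813)*max(|6.1813| - 4.47, 0) = 1.7113
prox(x) = [4.2954, 1.7113]
||prox(x)||_1 = 4.2954 + 1.7113 = 6.0067


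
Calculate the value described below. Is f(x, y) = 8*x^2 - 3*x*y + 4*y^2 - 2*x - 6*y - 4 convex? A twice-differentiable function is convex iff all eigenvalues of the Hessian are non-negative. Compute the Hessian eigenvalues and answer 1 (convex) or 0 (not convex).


The Hessian of f(x,y) = 8*x^2 - 3*x*y + 4*y^2 - 2*x - 6*y - 4 is:
H = [[16, -3], [-3, 8]]
Trace = 16 + 8 = 24
Determinant = 16*8 - (-3)^2 = 119
Discriminant = (24)^2 - 4*119 = 100.0
Eigenvalues: lambda_1 = 7.0, lambda_2 = 17.0
The function is convex.

1


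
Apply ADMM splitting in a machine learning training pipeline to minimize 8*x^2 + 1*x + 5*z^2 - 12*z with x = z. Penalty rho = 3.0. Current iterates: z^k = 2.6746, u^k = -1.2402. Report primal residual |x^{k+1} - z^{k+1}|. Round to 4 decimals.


ADMM iteration with rho = 3.0, z^k = 2.6746, u^k = -1.2402
Step 1: x-update.
Minimize 8*x^2 + 1*x + (3.0/2)*(x - 2.6746 - 1.2402)^2
FOC: (2*8 + 3.0)*x = -1 + 3.0*(2.6746 + 1.2402)
x^{k+1} = 0.5655
Step 2: z-update.
Minimize 5*z^2 - 12*z + (3.0/2)*(0.5655 - z - 1.2402)^2
FOC: (2*5 + 3.0)*z = 12 + 3.0*(0.5655 - 1.2402)
z^{k+1} = 0.7674
Step 3: u-update.
u^{k+1} = -1.2402 + 0.5655 - 0.7674 = -1.4421
Step 4: Primal residual = |0.5655 - 0.7674| = 0.2019


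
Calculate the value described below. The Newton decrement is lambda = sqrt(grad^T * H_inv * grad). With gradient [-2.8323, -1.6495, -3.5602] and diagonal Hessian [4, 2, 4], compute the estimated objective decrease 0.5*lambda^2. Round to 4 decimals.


Step 1: H is diagonal, so H^(-1) * g = [-0.7081, -0.8248, -0.8901].
Step 2: g^T H^(-1) g = sum_i g_i^2 / H_ii
  = (-2.8323)^2/4 + (-1.6495)^2/2 + (-3.5602)^2/4
  = 2.0055 + 1.3604 + 3.1688 = 6.5347
Step 3: Objective decrease = 0.5 * g^T H^(-1) g = 3.2673


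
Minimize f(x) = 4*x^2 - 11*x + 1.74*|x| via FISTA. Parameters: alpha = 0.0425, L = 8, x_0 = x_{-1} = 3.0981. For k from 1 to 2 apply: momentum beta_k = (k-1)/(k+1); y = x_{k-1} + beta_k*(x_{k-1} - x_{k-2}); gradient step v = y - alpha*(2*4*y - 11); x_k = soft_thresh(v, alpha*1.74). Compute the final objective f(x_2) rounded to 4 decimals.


FISTA on f(x) = 4*x^2 - 11*x + 1.74*|x|
L = 8, alpha = 0.0425
Iteration 1: beta = 0.0, y = 3.0981 + 0.0*(3.0981 - 3.0981) = 3.0981
  grad(y) = 13.7848, v = y - alpha*grad = 2.5122
  prox(v) = soft_thresh(2.5122, 0.074) = 2.4383
Iteration 2: beta = 0.3333, y = 2.4383 + 0.3333*(2.4383 - 3.0981) = 2.2184
  grad(y) = 6.7469, v = y - alpha*grad = 1.9316
  prox(v) = soft_thresh(1.9316, 0.074) = 1.8577
f(x_2) = 4*1.8577^2 - 11*1.8577 + 1.74*|1.8577| = -3.3983


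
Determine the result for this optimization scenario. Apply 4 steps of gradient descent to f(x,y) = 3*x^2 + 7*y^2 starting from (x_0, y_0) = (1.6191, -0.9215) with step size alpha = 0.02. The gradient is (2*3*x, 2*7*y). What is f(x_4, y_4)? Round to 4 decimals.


Gradient descent on f(x,y) = 3*x^2 + 7*y^2.
Starting point: (1.6191, -0.9215), alpha = 0.02
Step 1: grad_x = 2*3*1.6191 = 9.7146, grad_y = 2*7*-0.9215 = -12.901
  x_1 = 1.6191 - 0.02*9.7146 = 1.4248
  y_1 = -0.9215 - 0.02*-12.901 = -0.6635
Step 2: grad_x = 2*3*1.4248 = 8.5488, grad_y = 2*7*-0.6635 = -9.2887
  x_2 = 1.4248 - 0.02*8.5488 = 1.2538
  y_2 = -0.6635 - 0.02*-9.2887 = -0.4777
Step 3: grad_x = 2*3*1.2538 = 7.523, grad_y = 2*7*-0.4777 = -6.6879
  x_3 = 1.2538 - 0.02*7.523 = 1.1034
  y_3 = -0.4777 - 0.02*-6.6879 = -0.3439
Step 4: grad_x = 2*3*1.1034 = 6.6202, grad_y = 2*7*-0.3439 = -4.8153
  x_4 = 1.1034 - 0.02*6.6202 = 0.971
  y_4 = -0.3439 - 0.02*-4.8153 = -0.2476
f(0.971, -0.2476) = 3*0.971^2 + 7*(-0.2476)^2 = 3.2576


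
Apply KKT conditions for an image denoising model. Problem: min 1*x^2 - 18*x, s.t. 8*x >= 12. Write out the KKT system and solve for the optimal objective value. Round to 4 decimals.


Step 1: Try lambda = 0 (constraint inactive).
Stationarity: 2*1*x - 18 = 0
x* = 18/(2*1) = 9.0
Check constraint: 8*9.0 = 72.0 >= 12 -- satisfied.
Step 2: Compute optimal value.
f(x*) = 1*9.0^2 - 18*9.0 = -81.0


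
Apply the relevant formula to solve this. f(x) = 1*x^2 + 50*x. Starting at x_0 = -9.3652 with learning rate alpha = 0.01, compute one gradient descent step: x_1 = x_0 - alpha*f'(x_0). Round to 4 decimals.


We compute the gradient at x_0 and apply the update.
f'(x) = 2*x + 50
f'(-9.3652) = 2*-9.3652 + 50 = 31.2696
x_1 = -9.3652 - 0.01*31.2696 = -9.6779


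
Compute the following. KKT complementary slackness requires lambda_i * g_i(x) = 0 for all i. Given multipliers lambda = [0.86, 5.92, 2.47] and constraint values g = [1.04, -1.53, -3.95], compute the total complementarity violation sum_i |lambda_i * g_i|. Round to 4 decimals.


KKT complementary slackness check:
lambda_1 * g_1 = 0.86 * 1.04 = 0.8944
lambda_2 * g_2 = 5.92 * -1.53 = -9.0576
lambda_3 * g_3 = 2.47 * -3.95 = -9.7565
Total violation = 0.8944 + 9.0576 + 9.7565 = 19.7085


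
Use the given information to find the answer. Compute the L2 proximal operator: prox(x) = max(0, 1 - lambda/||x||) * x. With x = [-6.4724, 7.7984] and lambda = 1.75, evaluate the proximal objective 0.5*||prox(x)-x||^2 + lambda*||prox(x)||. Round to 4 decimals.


Step 1: Compute ||x||.
||x|| = 10.1344
Step 2: Compute scaling factor.
scale = max(0, 1 - 1.75/10.1344) = 0.8273
Step 3: prox(x) = [-5.3548, 6.4518]
||prox(x)|| = 8.3844
Step 4: Proximal objective.
0.5*||prox-x||^2 = 1.5313
lambda*||prox|| = 14.6727
Total = 16.204


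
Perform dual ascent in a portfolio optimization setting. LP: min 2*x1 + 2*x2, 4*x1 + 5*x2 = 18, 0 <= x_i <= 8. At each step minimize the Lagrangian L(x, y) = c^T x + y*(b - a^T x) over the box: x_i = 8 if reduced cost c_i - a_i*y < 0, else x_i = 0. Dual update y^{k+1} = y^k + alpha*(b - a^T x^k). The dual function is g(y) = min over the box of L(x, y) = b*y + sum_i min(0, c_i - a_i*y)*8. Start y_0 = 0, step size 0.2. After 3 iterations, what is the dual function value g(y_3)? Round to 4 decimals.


Dual ascent for LP: min 2*x1 + 2*x2, 4*x1 + 5*x2 = 18, 0 <= x_i <= 8
Step 1: y^k = 0.0, reduced costs: (2.0, 2.0)
  x^k = (0.0, 0.0), subgradient = b - a^T x = 18.0
  y^{k+1} = 0.0 + 0.2*18.0 = 3.6
Step 2: y^k = 3.6, reduced costs: (-12.4, -16.0)
  x^k = (8.0, 8.0), subgradient = b - a^T x = -54.0
  y^{k+1} = 3.6 + 0.2*-54.0 = -7.2
Step 3: y^k = -7.2, reduced costs: (30.8, 38.0)
  x^k = (0.0, 0.0), subgradient = b - a^T x = 18.0
  y^{k+1} = -7.2 + 0.2*18.0 = -3.6
Dual objective at y_3 = -3.6: reduced costs (16.4, 20.0), box minimizer x = (0.0, 0.0)
g(y_3) = b*y + (c1 - a1*y)*x1 + (c2 - a2*y)*x2 = 18*(-3.6) + 16.4*0.0 + 20.0*0.0 = -64.8 + 0.0 + 0.0 = -64.8


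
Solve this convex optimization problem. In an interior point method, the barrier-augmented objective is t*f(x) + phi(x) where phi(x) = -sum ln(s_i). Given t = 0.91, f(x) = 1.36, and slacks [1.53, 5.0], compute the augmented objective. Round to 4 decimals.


Step 1: Compute log-barrier.
ln values: [0.4253, 1.6094]
phi = -(0.4253 + 1.6094) = -2.0347
Step 2: Compute augmented objective.
t*f(x) = 0.91*1.36 = 1.2376
Total = 1.2376 - 2.0347 = -0.7971


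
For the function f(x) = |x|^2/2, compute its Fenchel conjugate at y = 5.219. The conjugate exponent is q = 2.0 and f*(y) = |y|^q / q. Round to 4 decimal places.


The conjugate exponent q satisfies 1/p + 1/q = 1.
p = 2, so q = 2/(2 - 1) = 2.0
|y|^q = 5.219^2.0 = 27.238
f*(5.219) = 27.238 / 2.0 = 13.619


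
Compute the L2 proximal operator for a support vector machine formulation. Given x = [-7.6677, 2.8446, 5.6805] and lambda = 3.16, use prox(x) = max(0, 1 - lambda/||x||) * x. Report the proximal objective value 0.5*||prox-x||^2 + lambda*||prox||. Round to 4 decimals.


Step 1: Compute ||x||.
||x|| = 9.9576
Step 2: Compute scaling factor.
scale = max(0, 1 - 3.16/9.9576) = 0.6827
Step 3: prox(x) = [-5.2344, 1.9419, 3.8778]
||prox(x)|| = 6.7976
Step 4: Proximal objective.
0.5*||prox-x||^2 = 4.9928
lambda*||prox|| = 21.4804
Total = 26.4732


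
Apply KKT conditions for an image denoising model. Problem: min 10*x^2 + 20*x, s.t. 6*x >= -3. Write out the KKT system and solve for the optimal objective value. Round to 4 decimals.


Step 1: Try lambda = 0 (constraint inactive).
x_unc = -20/(2*10) = -1.0
Check: 6*-1.0 = -6.0 < -3 -- violated!
Step 2: Constraint must be active: 6*x = -3
x* = -3/6 = -0.5
lambda = (2*10*(-0.5) + 20)/6 = 1.6667
Step 3: Compute optimal value.
f(x*) = 10*(-0.5)^2 + 20*(-0.5) = -7.5


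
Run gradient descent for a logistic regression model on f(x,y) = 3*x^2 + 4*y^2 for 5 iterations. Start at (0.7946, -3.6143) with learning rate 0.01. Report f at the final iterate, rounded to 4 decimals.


Gradient descent on f(x,y) = 3*x^2 + 4*y^2.
Starting point: (0.7946, -3.6143), alpha = 0.01
Step 1: grad_x = 2*3*0.7946 = 4.7676, grad_y = 2*4*-3.6143 = -28.9144
  x_1 = 0.7946 - 0.01*4.7676 = 0.7469
  y_1 = -3.6143 - 0.01*-28.9144 = -3.3252
Step 2: grad_x = 2*3*0.7469 = 4.4815, grad_y = 2*4*-3.3252 = -26.6012
  x_2 = 0.7469 - 0.01*4.4815 = 0.7021
  y_2 = -3.3252 - 0.01*-26.6012 = -3.0591
Step 3: grad_x = 2*3*0.7021 = 4.2127, grad_y = 2*4*-3.0591 = -24.4731
  x_3 = 0.7021 - 0.01*4.2127 = 0.66
  y_3 = -3.0591 - 0.01*-24.4731 = -2.8144
Step 4: grad_x = 2*3*0.66 = 3.9599, grad_y = 2*4*-2.8144 = -22.5153
  x_4 = 0.66 - 0.01*3.9599 = 0.6204
  y_4 = -2.8144 - 0.01*-22.5153 = -2.5893
Step 5: grad_x = 2*3*0.6204 = 3.7223, grad_y = 2*4*-2.5893 = -20.7141
  x_5 = 0.6204 - 0.01*3.7223 = 0.5832
  y_5 = -2.5893 - 0.01*-20.7141 = -2.3821
f(0.5832, -2.3821) = 3*0.5832^2 + 4*(-2.3821)^2 = 23.7182


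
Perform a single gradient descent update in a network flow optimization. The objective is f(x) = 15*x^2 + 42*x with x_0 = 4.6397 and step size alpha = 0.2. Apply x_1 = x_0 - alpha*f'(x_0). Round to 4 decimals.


We compute the gradient at x_0 and apply the update.
f'(x) = 30*x + 42
f'(4.6397) = 30*4.6397 + 42 = 181.191
x_1 = 4.6397 - 0.2*181.191 = -31.5985


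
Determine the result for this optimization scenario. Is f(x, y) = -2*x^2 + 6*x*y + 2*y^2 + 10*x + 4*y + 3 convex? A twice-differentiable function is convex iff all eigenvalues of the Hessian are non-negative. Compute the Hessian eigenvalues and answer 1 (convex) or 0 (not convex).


The Hessian of f(x,y) = -2*x^2 + 6*x*y + 2*y^2 + 10*x + 4*y + 3 is:
H = [[-4, 6], [6, 4]]
Trace = -4 + 4 = 0
Determinant = -4*4 - (6)^2 = -52
Discriminant = (0)^2 - 4*-52 = 208.0
Eigenvalues: lambda_1 = -7.2111, lambda_2 = 7.2111
The function is not convex.

0


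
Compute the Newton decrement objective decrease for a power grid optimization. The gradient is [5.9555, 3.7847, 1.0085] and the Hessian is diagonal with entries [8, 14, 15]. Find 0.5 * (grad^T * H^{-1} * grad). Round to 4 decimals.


Step 1: H is diagonal, so H^(-1) * g = [0.7444, 0.2703, 0.0672].
Step 2: g^T H^(-1) g = sum_i g_i^2 / H_ii
  = (5.9555)^2/8 + (3.7847)^2/14 + (1.0085)^2/15
  = 4.4335 + 1.0231 + 0.0678 = 5.5244
Step 3: Objective decrease = 0.5 * g^T H^(-1) g = 2.7622


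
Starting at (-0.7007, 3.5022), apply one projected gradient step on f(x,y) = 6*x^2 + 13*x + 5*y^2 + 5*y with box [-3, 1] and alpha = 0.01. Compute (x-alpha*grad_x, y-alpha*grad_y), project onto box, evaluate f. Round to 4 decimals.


Step 1: Compute gradient at (-0.7007, 3.5022).
grad_x = 2*6*-0.7007 + 13 = 4.5916
grad_y = 2*5*3.5022 + 5 = 40.022
Step 2: Gradient step.
x_raw = -0.7007 - 0.01*4.5916 = -0.7466
y_raw = 3.5022 - 0.01*40.022 = 3.102
Step 3: Project onto [-3, 1].
x_proj = clip(-0.7466) = -0.7466
y_proj = clip(3.102) = 1.0
Step 4: Evaluate f.
f(-0.7466, 1.0) = 3.6386


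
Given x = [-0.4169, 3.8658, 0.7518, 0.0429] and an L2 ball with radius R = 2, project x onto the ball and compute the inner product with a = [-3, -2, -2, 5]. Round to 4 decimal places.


Step 1: Compute ||x|| (intermediates to 6 decimals).
||x|| = sqrt((-0.4169)^2 + 3.8658^2 + 0.7518^2 + 0.0429^2) = 3.960462
Step 2: Project.
Since ||x|| > R, scale = R/||x|| = 2/3.960462 = 0.504992, proj(x) = scale * x
proj(x) = [-0.210531, 1.952198, 0.379653, 0.021664]
Step 3: Dot product.
a^T * proj(x) = -3*(-0.210531) - 2*1.952198 - 2*0.379653 + 5*0.021664 = -3.9238


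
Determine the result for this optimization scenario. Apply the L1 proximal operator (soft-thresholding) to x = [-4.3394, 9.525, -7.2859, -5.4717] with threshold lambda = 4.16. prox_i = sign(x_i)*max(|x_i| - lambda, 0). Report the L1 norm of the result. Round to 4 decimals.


Soft-thresholding with lambda = 4.16:
prox(-4.3394) = sign(-4.3394)*max(|-4.3394| - 4.16, 0) = -0.1794
prox(9.525) = sign(9.525)*max(|9.525| - 4.16, 0) = 5.365
prox(-7.2859) = sign(-7.2859)*max(|-7.2859| - 4.16, 0) = -3.1259
prox(-5.4717) = sign(-5.4717)*max(|-5.4717| - 4.16, 0) = -1.3117
prox(x) = [-0.1794, 5.365, -3.1259, -1.3117]
||prox(x)||_1 = 0.1794 + 5.365 + 3.1259 + 1.3117 = 9.982


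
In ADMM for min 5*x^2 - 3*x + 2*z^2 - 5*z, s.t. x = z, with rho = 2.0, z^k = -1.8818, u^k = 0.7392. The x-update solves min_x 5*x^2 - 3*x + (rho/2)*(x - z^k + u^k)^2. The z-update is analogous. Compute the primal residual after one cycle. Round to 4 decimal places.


ADMM iteration with rho = 2.0, z^k = -1.8818, u^k = 0.7392
Step 1: x-update.
Minimize 5*x^2 - 3*x + (2.0/2)*(x + 1.8818 + 0.7392)^2
FOC: (2*5 + 2.0)*x = 3 + 2.0*(-1.8818 - 0.7392)
x^{k+1} = -0.1868
Step 2: z-update.
Minimize 2*z^2 - 5*z + (2.0/2)*(-0.1868 - z + 0.7392)^2
FOC: (2*2 + 2.0)*z = 5 + 2.0*(-0.1868 + 0.7392)
z^{k+1} = 1.0175
Step 3: u-update.
u^{k+1} = 0.7392 - 0.1868 - 1.0175 = -0.4651
Step 4: Primal residual = |-0.1868 - 1.0175| = 1.2043


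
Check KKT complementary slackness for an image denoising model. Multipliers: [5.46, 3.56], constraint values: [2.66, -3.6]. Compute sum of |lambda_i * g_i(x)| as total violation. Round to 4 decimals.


KKT complementary slackness check:
lambda_1 * g_1 = 5.46 * 2.66 = 14.5236
lambda_2 * g_2 = 3.56 * -3.6 = -12.816
Total violation = 14.5236 + 12.816 = 27.3396


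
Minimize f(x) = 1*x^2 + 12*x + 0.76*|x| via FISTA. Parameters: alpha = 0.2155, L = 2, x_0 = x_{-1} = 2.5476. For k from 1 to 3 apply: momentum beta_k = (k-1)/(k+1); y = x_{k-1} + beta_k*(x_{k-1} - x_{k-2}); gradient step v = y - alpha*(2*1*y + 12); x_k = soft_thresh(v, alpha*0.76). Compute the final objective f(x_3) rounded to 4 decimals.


FISTA on f(x) = 1*x^2 + 12*x + 0.76*|x|
L = 2, alpha = 0.2155
Iteration 1: beta = 0.0, y = 2.5476 + 0.0*(2.5476 - 2.5476) = 2.5476
  grad(y) = 17.0952, v = y - alpha*grad = -1.1364
  prox(v) = soft_thresh(-1.1364, 0.1638) = -0.9726
Iteration 2: beta = 0.3333, y = -0.9726 + 0.3333*(-0.9726 - 2.5476) = -2.146
  grad(y) = 7.7079, v = y - alpha*grad = -3.8071
  prox(v) = soft_thresh(-3.8071, 0.1638) = -3.6433
Iteration 3: beta = 0.5, y = -3.6433 + 0.5*(-3.6433 + 0.9726) = -4.9787
  grad(y) = 2.0427, v = y - alpha*grad = -5.4189
  prox(v) = soft_thresh(-5.4189, 0.1638) = -5.2551
f(x_3) = 1*(-5.2551)^2 + 12*(-5.2551) + 0.76*|-5.2551| = -31.4512


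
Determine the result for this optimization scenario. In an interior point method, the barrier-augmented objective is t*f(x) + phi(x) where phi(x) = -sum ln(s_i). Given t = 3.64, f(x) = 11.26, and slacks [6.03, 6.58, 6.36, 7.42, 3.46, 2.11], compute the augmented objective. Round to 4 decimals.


Step 1: Compute log-barrier.
ln values: [1.7967, 1.884, 1.85, 2.0042, 1.2413, 0.7467]
phi = -(1.7967 + 1.884 + 1.85 + 2.0042 + 1.2413 + 0.7467) = -9.5229
Step 2: Compute augmented objective.
t*f(x) = 3.64*11.26 = 40.9864
Total = 40.9864 - 9.5229 = 31.4635


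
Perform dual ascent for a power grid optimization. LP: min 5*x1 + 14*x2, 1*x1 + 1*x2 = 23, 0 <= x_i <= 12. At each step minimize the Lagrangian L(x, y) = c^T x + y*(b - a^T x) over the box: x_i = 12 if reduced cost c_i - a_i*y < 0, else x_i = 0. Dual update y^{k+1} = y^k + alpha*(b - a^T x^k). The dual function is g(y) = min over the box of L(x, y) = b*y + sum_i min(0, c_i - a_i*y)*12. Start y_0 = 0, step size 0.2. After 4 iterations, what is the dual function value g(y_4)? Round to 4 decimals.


Dual ascent for LP: min 5*x1 + 14*x2, 1*x1 + 1*x2 = 23, 0 <= x_i <= 12
Step 1: y^k = 0.0, reduced costs: (5.0, 14.0)
  x^k = (0.0, 0.0), subgradient = b - a^T x = 23.0
  y^{k+1} = 0.0 + 0.2*23.0 = 4.6
Step 2: y^k = 4.6, reduced costs: (0.4, 9.4)
  x^k = (0.0, 0.0), subgradient = b - a^T x = 23.0
  y^{k+1} = 4.6 + 0.2*23.0 = 9.2
Step 3: y^k = 9.2, reduced costs: (-4.2, 4.8)
  x^k = (12.0, 0.0), subgradient = b - a^T x = 11.0
  y^{k+1} = 9.2 + 0.2*11.0 = 11.4
Step 4: y^k = 11.4, reduced costs: (-6.4, 2.6)
  x^k = (12.0, 0.0), subgradient = b - a^T x = 11.0
  y^{k+1} = 11.4 + 0.2*11.0 = 13.6
Dual objective at y_4 = 13.6: reduced costs (-8.6, 0.4), box minimizer x = (12.0, 0.0)
g(y_4) = b*y + (c1 - a1*y)*x1 + (c2 - a2*y)*x2 = 23*13.6 + (-8.6)*12.0 + 0.4*0.0 = 312.8 - 103.2 + 0.0 = 209.6


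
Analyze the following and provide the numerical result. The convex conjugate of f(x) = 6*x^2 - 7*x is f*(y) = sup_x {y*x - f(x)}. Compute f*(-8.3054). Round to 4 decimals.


f*(y) = sup_x {y*x - a*x^2 - b*x} = sup_x {(y-b)*x - a*x^2}
FOC: (y - b) - 2a*x = 0 => x* = (y - b)/(2a)
x* = (-8.3054 + 7)/(2*6) = -0.1088
f*(-8.3054) = (y-b)^2/(4a) = (-8.3054 + 7)^2/(4*6)
= 1.7041/24 = 0.071


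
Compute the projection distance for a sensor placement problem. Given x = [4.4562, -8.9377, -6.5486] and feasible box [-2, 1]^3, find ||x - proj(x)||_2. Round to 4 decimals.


Project each component onto [-2, 1].
clip(4.4562) = 1.0, clip(-8.9377) = -2.0, clip(-6.5486) = -2.0
Projection = [1.0, -2.0, -2.0]
Squared diffs: [11.9453, 48.1317, 20.6898]
Distance = sqrt(80.7668) = 8.987


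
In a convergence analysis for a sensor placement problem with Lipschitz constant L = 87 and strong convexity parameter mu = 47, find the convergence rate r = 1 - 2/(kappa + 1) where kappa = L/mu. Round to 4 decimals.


Step 1: Compute the condition number.
kappa = L/mu = 87/47 = 1.8511
Step 2: Compute the convergence rate.
r = 1 - 2/(kappa + 1) = 1 - 2*mu/(L + mu) = (L - mu)/(L + mu) = 40/134 = 0.2985


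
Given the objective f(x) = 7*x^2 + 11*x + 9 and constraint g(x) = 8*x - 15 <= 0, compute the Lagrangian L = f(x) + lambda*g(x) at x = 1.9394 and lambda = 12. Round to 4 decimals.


Step 1: Evaluate f(x).
f(1.9394) = 7*1.9394^2 + 11*1.9394 + 9 = 56.6623
Step 2: Evaluate g(x).
g(1.9394) = 8*1.9394 - 15 = 0.5152
Step 3: Compute Lagrangian.
L = 56.6623 + 12*0.5152 = 62.8447


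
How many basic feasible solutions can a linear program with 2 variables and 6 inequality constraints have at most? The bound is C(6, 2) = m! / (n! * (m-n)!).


Each vertex corresponds to some choice of n active constraints out of m, so the number of vertices is at most C(m, n) = m! / (n!(m-n)!).
m = 6, n = 2
Numerator: 6 * 5
Denominator: 2! = 2
C(6, 2) = 15


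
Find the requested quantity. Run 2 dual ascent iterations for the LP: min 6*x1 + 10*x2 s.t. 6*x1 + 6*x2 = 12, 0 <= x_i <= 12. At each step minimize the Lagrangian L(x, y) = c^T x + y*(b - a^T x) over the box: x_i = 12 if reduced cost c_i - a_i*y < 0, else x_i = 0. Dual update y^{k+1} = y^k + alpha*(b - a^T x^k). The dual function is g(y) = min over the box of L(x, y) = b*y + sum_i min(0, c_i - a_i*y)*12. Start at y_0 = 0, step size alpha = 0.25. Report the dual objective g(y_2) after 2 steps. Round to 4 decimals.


Dual ascent for LP: min 6*x1 + 10*x2, 6*x1 + 6*x2 = 12, 0 <= x_i <= 12
Step 1: y^k = 0.0, reduced costs: (6.0, 10.0)
  x^k = (0.0, 0.0), subgradient = b - a^T x = 12.0
  y^{k+1} = 0.0 + 0.25*12.0 = 3.0
Step 2: y^k = 3.0, reduced costs: (-12.0, -8.0)
  x^k = (12.0, 12.0), subgradient = b - a^T x = -132.0
  y^{k+1} = 3.0 + 0.25*-132.0 = -30.0
Dual objective at y_2 = -30.0: reduced costs (186.0, 190.0), box minimizer x = (0.0, 0.0)
g(y_2) = b*y + (c1 - a1*y)*x1 + (c2 - a2*y)*x2 = 12*(-30.0) + 186.0*0.0 + 190.0*0.0 = -360.0 + 0.0 + 0.0 = -360.0


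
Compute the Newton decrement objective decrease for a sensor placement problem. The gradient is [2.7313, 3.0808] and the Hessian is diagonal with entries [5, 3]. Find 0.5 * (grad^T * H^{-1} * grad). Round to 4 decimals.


Step 1: H is diagonal, so H^(-1) * g = [0.5463, 1.0269].
Step 2: g^T H^(-1) g = sum_i g_i^2 / H_ii
  = (2.7313)^2/5 + (3.0808)^2/3
  = 1.492 + 3.1638 = 4.6558
Step 3: Objective decrease = 0.5 * g^T H^(-1) g = 2.3279


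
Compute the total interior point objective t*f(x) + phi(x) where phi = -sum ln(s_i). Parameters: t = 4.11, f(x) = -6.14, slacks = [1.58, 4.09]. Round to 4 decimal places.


Step 1: Compute log-barrier.
ln values: [0.4574, 1.4085]
phi = -(0.4574 + 1.4085) = -1.866
Step 2: Compute augmented objective.
t*f(x) = 4.11*-6.14 = -25.2354
Total = -25.2354 - 1.866 = -27.1014


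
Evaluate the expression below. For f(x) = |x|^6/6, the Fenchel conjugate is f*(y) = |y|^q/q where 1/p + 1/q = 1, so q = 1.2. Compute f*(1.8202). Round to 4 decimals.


The conjugate exponent q satisfies 1/p + 1/q = 1.
p = 6, so q = 6/(6 - 1) = 1.2
|y|^q = 1.8202^1.2 = 2.0518
f*(1.8202) = 2.0518 / 1.2 = 1.7099


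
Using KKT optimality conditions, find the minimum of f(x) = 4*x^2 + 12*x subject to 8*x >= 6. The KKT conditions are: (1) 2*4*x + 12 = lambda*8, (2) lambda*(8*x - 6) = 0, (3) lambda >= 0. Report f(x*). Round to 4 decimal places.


Step 1: Try lambda = 0 (constraint inactive).
x_unc = -12/(2*4) = -1.5
Check: 8*-1.5 = -12.0 < 6 -- violated!
Step 2: Constraint must be active: 8*x = 6
x* = 6/8 = 0.75
lambda = (2*4*0.75 + 12)/8 = 2.25
Step 3: Compute optimal value.
f(x*) = 4*0.75^2 + 12*0.75 = 11.25


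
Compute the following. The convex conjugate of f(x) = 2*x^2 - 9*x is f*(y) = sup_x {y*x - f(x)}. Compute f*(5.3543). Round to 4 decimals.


f*(y) = sup_x {y*x - a*x^2 - b*x} = sup_x {(y-b)*x - a*x^2}
FOC: (y - b) - 2a*x = 0 => x* = (y - b)/(2a)
x* = (5.3543 + 9)/(2*2) = 3.5886
f*(5.3543) = (y-b)^2/(4a) = (5.3543 + 9)^2/(4*2)
= 206.0459/8 = 25.7557


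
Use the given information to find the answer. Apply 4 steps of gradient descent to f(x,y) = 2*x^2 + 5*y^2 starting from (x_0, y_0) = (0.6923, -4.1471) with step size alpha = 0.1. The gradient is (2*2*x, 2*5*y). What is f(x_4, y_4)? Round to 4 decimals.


Gradient descent on f(x,y) = 2*x^2 + 5*y^2.
Starting point: (0.6923, -4.1471), alpha = 0.1
Step 1: grad_x = 2*2*0.6923 = 2.7692, grad_y = 2*5*-4.1471 = -41.471
  x_1 = 0.6923 - 0.1*2.7692 = 0.4154
  y_1 = -4.1471 - 0.1*-41.471 = 0.0
Step 2: grad_x = 2*2*0.4154 = 1.6615, grad_y = 2*5*0.0 = 0.0
  x_2 = 0.4154 - 0.1*1.6615 = 0.2492
  y_2 = 0.0 - 0.1*0.0 = 0.0
Step 3: grad_x = 2*2*0.2492 = 0.9969, grad_y = 2*5*0.0 = 0.0
  x_3 = 0.2492 - 0.1*0.9969 = 0.1495
  y_3 = 0.0 - 0.1*0.0 = 0.0
Step 4: grad_x = 2*2*0.1495 = 0.5981, grad_y = 2*5*0.0 = 0.0
  x_4 = 0.1495 - 0.1*0.5981 = 0.0897
  y_4 = 0.0 - 0.1*0.0 = 0.0
f(0.0897, 0.0) = 2*0.0897^2 + 5*0.0^2 = 0.0161


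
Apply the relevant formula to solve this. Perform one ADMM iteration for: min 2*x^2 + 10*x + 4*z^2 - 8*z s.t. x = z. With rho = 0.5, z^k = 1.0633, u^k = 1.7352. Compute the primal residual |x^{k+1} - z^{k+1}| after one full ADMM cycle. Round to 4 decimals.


ADMM iteration with rho = 0.5, z^k = 1.0633, u^k = 1.7352
Step 1: x-update.
Minimize 2*x^2 + 10*x + (0.5/2)*(x - 1.0633 + 1.7352)^2
FOC: (2*2 + 0.5)*x = -10 + 0.5*(1.0633 - 1.7352)
x^{k+1} = -2.2969
Step 2: z-update.
Minimize 4*z^2 - 8*z + (0.5/2)*(-2.2969 - z + 1.7352)^2
FOC: (2*4 + 0.5)*z = 8 + 0.5*(-2.2969 + 1.7352)
z^{k+1} = 0.9081
Step 3: u-update.
u^{k+1} = 1.7352 - 2.2969 - 0.9081 = -1.4698
Step 4: Primal residual = |-2.2969 - 0.9081| = 3.205


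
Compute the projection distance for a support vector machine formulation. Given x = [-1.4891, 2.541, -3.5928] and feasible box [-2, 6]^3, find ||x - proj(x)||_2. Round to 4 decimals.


Project each component onto [-2, 6].
clip(-1.4891) = -1.4891, clip(2.541) = 2.541, clip(-3.5928) = -2.0
Projection = [-1.4891, 2.541, -2.0]
Squared diffs: [0.0, 0.0, 2.537]
Distance = sqrt(2.537) = 1.5928


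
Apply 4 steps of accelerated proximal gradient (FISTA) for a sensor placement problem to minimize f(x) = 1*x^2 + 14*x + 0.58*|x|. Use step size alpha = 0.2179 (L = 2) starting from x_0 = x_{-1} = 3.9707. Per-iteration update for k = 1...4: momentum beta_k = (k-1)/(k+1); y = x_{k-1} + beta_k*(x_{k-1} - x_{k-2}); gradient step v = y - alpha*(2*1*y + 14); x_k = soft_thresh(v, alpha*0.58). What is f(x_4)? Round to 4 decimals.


FISTA on f(x) = 1*x^2 + 14*x + 0.58*|x|
L = 2, alpha = 0.2179
Iteration 1: beta = 0.0, y = 3.9707 + 0.0*(3.9707 - 3.9707) = 3.9707
  grad(y) = 21.9414, v = y - alpha*grad = -0.8103
  prox(v) = soft_thresh(-0.8103, 0.1264) = -0.6839
Iteration 2: beta = 0.3333, y = -0.6839 + 0.3333*(-0.6839 - 3.9707) = -2.2355
  grad(y) = 9.529, v = y - alpha*grad = -4.3119
  prox(v) = soft_thresh(-4.3119, 0.1264) = -4.1855
Iteration 3: beta = 0.5, y = -4.1855 + 0.5*(-4.1855 + 0.6839) = -5.9363
  grad(y) = 2.1275, v = y - alpha*grad = -6.3998
  prox(v) = soft_thresh(-6.3998, 0.1264) = -6.2735
Iteration 4: beta = 0.6, y = -6.2735 + 0.6*(-6.2735 + 4.1855) = -7.5262
  grad(y) = -1.0525, v = y - alpha*grad = -7.2969
  prox(v) = soft_thresh(-7.2969, 0.1264) = -7.1705
f(x_4) = 1*(-7.1705)^2 + 14*(-7.1705) + 0.58*|-7.1705| = -44.812


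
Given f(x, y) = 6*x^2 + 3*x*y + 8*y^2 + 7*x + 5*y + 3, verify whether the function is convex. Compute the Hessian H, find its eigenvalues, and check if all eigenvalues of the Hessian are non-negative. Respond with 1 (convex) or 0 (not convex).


The Hessian of f(x,y) = 6*x^2 + 3*x*y + 8*y^2 + 7*x + 5*y + 3 is:
H = [[12, 3], [3, 16]]
Trace = 12 + 16 = 28
Determinant = 12*16 - (3)^2 = 183
Discriminant = (28)^2 - 4*183 = 52.0
Eigenvalues: lambda_1 = 10.3944, lambda_2 = 17.6056
The function is convex.

1


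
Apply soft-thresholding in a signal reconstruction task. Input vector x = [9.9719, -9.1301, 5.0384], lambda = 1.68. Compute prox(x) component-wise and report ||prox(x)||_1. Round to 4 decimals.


Soft-thresholding with lambda = 1.68:
prox(9.9719) = sign(9.9719)*max(|9.9719| - 1.68, 0) = 8.2919
prox(-9.1301) = sign(-9.1301)*max(|-9.1301| - 1.68, 0) = -7.4501
prox(5.0384) = sign(5.0384)*max(|5.0384| - 1.68, 0) = 3.3584
prox(x) = [8.2919, -7.4501, 3.3584]
||prox(x)||_1 = 8.2919 + 7.4501 + 3.3584 = 19.1004


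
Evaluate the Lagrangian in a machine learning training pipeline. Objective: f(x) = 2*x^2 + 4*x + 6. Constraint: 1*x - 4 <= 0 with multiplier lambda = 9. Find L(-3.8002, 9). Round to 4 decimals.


Step 1: Evaluate f(x).
f(-3.8002) = 2*(-3.8002)^2 + 4*(-3.8002) + 6 = 19.6822
Step 2: Evaluate g(x).
g(-3.8002) = 1*-3.8002 - 4 = -7.8002
Step 3: Compute Lagrangian.
L = 19.6822 + 9*-7.8002 = -50.5196


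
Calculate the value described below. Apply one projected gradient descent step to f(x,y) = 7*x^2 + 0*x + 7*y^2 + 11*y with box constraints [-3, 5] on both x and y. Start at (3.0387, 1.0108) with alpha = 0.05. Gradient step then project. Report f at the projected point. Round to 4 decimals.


Step 1: Compute gradient at (3.0387, 1.0108).
grad_x = 2*7*3.0387 + 0 = 42.5418
grad_y = 2*7*1.0108 + 11 = 25.1512
Step 2: Gradient step.
x_raw = 3.0387 - 0.05*42.5418 = 0.9116
y_raw = 1.0108 - 0.05*25.1512 = -0.2468
Step 3: Project onto [-3, 5].
x_proj = clip(0.9116) = 0.9116
y_proj = clip(-0.2468) = -0.2468
Step 4: Evaluate f.
f(0.9116, -0.2468) = 3.5291


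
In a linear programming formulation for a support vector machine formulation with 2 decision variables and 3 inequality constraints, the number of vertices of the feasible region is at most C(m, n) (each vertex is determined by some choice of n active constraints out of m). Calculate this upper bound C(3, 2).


Each vertex corresponds to some choice of n active constraints out of m, so the number of vertices is at most C(m, n) = m! / (n!(m-n)!).
m = 3, n = 2
Numerator: 3 * 2
Denominator: 2! = 2
C(3, 2) = 3


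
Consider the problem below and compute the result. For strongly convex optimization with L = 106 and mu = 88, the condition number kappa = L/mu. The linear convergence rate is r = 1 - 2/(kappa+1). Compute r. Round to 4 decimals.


Step 1: Compute the condition number.
kappa = L/mu = 106/88 = 1.2045
Step 2: Compute the convergence rate.
r = 1 - 2/(kappa + 1) = 1 - 2*mu/(L + mu) = (L - mu)/(L + mu) = 18/194 = 0.0928


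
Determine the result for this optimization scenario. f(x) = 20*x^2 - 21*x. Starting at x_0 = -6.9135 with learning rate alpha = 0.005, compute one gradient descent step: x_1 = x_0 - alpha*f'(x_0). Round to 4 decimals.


We compute the gradient at x_0 and apply the update.
f'(x) = 40*x - 21
f'(-6.9135) = 40*-6.9135 - 21 = -297.54
x_1 = -6.9135 - 0.005*-297.54 = -5.4258


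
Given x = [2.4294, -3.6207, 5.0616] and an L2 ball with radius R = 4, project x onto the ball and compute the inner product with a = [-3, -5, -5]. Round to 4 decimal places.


Step 1: Compute ||x|| (intermediates to 6 decimals).
||x|| = sqrt(2.4294^2 + (-3.6207)^2 + 5.0616^2) = 6.680662
Step 2: Project.
Since ||x|| > R, scale = R/||x|| = 4/6.680662 = 0.598743, proj(x) = scale * x
proj(x) = [1.454586, -2.167869, 3.030598]
Step 3: Dot product.
a^T * proj(x) = -3*1.454586 - 5*(-2.167869) - 5*3.030598 = -8.6774


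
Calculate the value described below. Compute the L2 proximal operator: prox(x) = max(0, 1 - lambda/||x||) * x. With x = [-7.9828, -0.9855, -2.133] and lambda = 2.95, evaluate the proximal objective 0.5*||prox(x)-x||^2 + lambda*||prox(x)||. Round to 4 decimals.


Step 1: Compute ||x||.
||x|| = 8.3214
Step 2: Compute scaling factor.
scale = max(0, 1 - 2.95/8.3214) = 0.6455
Step 3: prox(x) = [-5.1528, -0.6361, -1.3768]
||prox(x)|| = 5.3714
Step 4: Proximal objective.
0.5*||prox-x||^2 = 4.3513
lambda*||prox|| = 15.8456
Total = 20.1969


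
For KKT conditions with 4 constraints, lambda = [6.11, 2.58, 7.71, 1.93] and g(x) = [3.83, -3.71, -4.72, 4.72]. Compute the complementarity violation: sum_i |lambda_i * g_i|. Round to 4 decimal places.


KKT complementary slackness check:
lambda_1 * g_1 = 6.11 * 3.83 = 23.4013
lambda_2 * g_2 = 2.58 * -3.71 = -9.5718
lambda_3 * g_3 = 7.71 * -4.72 = -36.3912
lambda_4 * g_4 = 1.93 * 4.72 = 9.1096
Total violation = 23.4013 + 9.5718 + 36.3912 + 9.1096 = 78.4739


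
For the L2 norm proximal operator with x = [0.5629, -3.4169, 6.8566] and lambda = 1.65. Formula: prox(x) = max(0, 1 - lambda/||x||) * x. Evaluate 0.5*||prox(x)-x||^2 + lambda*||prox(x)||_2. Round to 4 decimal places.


Step 1: Compute ||x||.
||x|| = 7.6815
Step 2: Compute scaling factor.
scale = max(0, 1 - 1.65/7.6815) = 0.7852
Step 3: prox(x) = [0.442, -2.6829, 5.3838]
||prox(x)|| = 6.0315
Step 4: Proximal objective.
0.5*||prox-x||^2 = 1.3613
lambda*||prox|| = 9.952
Total = 11.3132


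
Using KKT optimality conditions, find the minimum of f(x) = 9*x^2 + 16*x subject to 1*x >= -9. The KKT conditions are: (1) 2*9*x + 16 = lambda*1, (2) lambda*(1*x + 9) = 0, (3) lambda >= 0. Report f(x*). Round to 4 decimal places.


Step 1: Try lambda = 0 (constraint inactive).
Stationarity: 2*9*x + 16 = 0
x* = -16/(2*9) = -8/9 = -0.8889 (rounded; the exact value -8/9 is used below)
Check constraint: 1*-0.8889 = -0.8889 >= -9 -- satisfied.
Step 2: Compute optimal value.
f(x*) = 9*(-8/9)^2 + 16*(-8/9) = -7.1111


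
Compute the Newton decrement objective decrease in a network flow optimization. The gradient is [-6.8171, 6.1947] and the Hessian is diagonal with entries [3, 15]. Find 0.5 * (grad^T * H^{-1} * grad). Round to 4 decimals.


Step 1: H is diagonal, so H^(-1) * g = [-2.2724, 0.413].
Step 2: g^T H^(-1) g = sum_i g_i^2 / H_ii
  = (-6.8171)^2/3 + (6.1947)^2/15
  = 15.491 + 2.5583 = 18.0492
Step 3: Objective decrease = 0.5 * g^T H^(-1) g = 9.0246
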